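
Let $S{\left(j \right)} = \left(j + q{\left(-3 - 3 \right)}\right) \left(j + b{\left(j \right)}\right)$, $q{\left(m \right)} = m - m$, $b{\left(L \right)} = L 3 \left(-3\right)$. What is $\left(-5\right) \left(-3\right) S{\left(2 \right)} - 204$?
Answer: $-684$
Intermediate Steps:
$b{\left(L \right)} = - 9 L$ ($b{\left(L \right)} = 3 L \left(-3\right) = - 9 L$)
$q{\left(m \right)} = 0$
$S{\left(j \right)} = - 8 j^{2}$ ($S{\left(j \right)} = \left(j + 0\right) \left(j - 9 j\right) = j \left(- 8 j\right) = - 8 j^{2}$)
$\left(-5\right) \left(-3\right) S{\left(2 \right)} - 204 = \left(-5\right) \left(-3\right) \left(- 8 \cdot 2^{2}\right) - 204 = 15 \left(\left(-8\right) 4\right) - 204 = 15 \left(-32\right) - 204 = -480 - 204 = -684$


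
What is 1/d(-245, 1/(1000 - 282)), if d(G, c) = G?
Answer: -1/245 ≈ -0.0040816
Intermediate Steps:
1/d(-245, 1/(1000 - 282)) = 1/(-245) = -1/245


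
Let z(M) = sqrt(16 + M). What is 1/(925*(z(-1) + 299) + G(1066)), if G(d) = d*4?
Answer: 93613/26285903182 - 925*sqrt(15)/78857709546 ≈ 3.5159e-6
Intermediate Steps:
G(d) = 4*d
1/(925*(z(-1) + 299) + G(1066)) = 1/(925*(sqrt(16 - 1) + 299) + 4*1066) = 1/(925*(sqrt(15) + 299) + 4264) = 1/(925*(299 + sqrt(15)) + 4264) = 1/((276575 + 925*sqrt(15)) + 4264) = 1/(280839 + 925*sqrt(15))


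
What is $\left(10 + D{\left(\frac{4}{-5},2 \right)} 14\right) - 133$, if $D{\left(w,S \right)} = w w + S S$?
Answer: $- \frac{1451}{25} \approx -58.04$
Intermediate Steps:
$D{\left(w,S \right)} = S^{2} + w^{2}$ ($D{\left(w,S \right)} = w^{2} + S^{2} = S^{2} + w^{2}$)
$\left(10 + D{\left(\frac{4}{-5},2 \right)} 14\right) - 133 = \left(10 + \left(2^{2} + \left(\frac{4}{-5}\right)^{2}\right) 14\right) - 133 = \left(10 + \left(4 + \left(4 \left(- \frac{1}{5}\right)\right)^{2}\right) 14\right) - 133 = \left(10 + \left(4 + \left(- \frac{4}{5}\right)^{2}\right) 14\right) - 133 = \left(10 + \left(4 + \frac{16}{25}\right) 14\right) - 133 = \left(10 + \frac{116}{25} \cdot 14\right) - 133 = \left(10 + \frac{1624}{25}\right) - 133 = \frac{1874}{25} - 133 = - \frac{1451}{25}$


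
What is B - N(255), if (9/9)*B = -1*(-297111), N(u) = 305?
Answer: 296806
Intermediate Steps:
B = 297111 (B = -1*(-297111) = 297111)
B - N(255) = 297111 - 1*305 = 297111 - 305 = 296806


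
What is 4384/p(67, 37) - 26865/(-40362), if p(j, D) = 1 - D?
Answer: -14664989/121086 ≈ -121.11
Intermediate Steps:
4384/p(67, 37) - 26865/(-40362) = 4384/(1 - 1*37) - 26865/(-40362) = 4384/(1 - 37) - 26865*(-1/40362) = 4384/(-36) + 8955/13454 = 4384*(-1/36) + 8955/13454 = -1096/9 + 8955/13454 = -14664989/121086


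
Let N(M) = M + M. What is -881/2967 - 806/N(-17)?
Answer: 1180724/50439 ≈ 23.409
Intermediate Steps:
N(M) = 2*M
-881/2967 - 806/N(-17) = -881/2967 - 806/(2*(-17)) = -881*1/2967 - 806/(-34) = -881/2967 - 806*(-1/34) = -881/2967 + 403/17 = 1180724/50439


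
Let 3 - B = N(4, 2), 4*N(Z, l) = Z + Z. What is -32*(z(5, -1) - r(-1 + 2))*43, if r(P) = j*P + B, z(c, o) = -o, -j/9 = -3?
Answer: 37152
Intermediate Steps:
j = 27 (j = -9*(-3) = 27)
N(Z, l) = Z/2 (N(Z, l) = (Z + Z)/4 = (2*Z)/4 = Z/2)
B = 1 (B = 3 - 4/2 = 3 - 1*2 = 3 - 2 = 1)
r(P) = 1 + 27*P (r(P) = 27*P + 1 = 1 + 27*P)
-32*(z(5, -1) - r(-1 + 2))*43 = -32*(-1*(-1) - (1 + 27*(-1 + 2)))*43 = -32*(1 - (1 + 27*1))*43 = -32*(1 - (1 + 27))*43 = -32*(1 - 1*28)*43 = -32*(1 - 28)*43 = -32*(-27)*43 = 864*43 = 37152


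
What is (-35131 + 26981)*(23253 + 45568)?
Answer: -560891150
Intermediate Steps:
(-35131 + 26981)*(23253 + 45568) = -8150*68821 = -560891150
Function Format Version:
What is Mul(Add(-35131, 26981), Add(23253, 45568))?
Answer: -560891150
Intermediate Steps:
Mul(Add(-35131, 26981), Add(23253, 45568)) = Mul(-8150, 68821) = -560891150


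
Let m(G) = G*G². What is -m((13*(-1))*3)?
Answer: 59319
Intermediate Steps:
m(G) = G³
-m((13*(-1))*3) = -((13*(-1))*3)³ = -(-13*3)³ = -1*(-39)³ = -1*(-59319) = 59319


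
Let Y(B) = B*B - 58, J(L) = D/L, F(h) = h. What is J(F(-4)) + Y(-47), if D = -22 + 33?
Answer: 8593/4 ≈ 2148.3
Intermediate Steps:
D = 11
J(L) = 11/L
Y(B) = -58 + B² (Y(B) = B² - 58 = -58 + B²)
J(F(-4)) + Y(-47) = 11/(-4) + (-58 + (-47)²) = 11*(-¼) + (-58 + 2209) = -11/4 + 2151 = 8593/4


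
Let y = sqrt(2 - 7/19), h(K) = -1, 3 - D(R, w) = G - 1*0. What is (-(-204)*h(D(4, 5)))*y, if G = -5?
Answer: -204*sqrt(589)/19 ≈ -260.58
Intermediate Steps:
D(R, w) = 8 (D(R, w) = 3 - (-5 - 1*0) = 3 - (-5 + 0) = 3 - 1*(-5) = 3 + 5 = 8)
y = sqrt(589)/19 (y = sqrt(2 - 7*1/19) = sqrt(2 - 7/19) = sqrt(31/19) = sqrt(589)/19 ≈ 1.2773)
(-(-204)*h(D(4, 5)))*y = (-(-204)*(-1))*(sqrt(589)/19) = (-34*6)*(sqrt(589)/19) = -204*sqrt(589)/19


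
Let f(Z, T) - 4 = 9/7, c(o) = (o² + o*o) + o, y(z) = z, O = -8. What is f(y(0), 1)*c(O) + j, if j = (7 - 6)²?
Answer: 4447/7 ≈ 635.29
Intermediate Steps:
j = 1 (j = 1² = 1)
c(o) = o + 2*o² (c(o) = (o² + o²) + o = 2*o² + o = o + 2*o²)
f(Z, T) = 37/7 (f(Z, T) = 4 + 9/7 = 37/7)
f(y(0), 1)*c(O) + j = 37*(-8*(1 + 2*(-8)))/7 + 1 = 37*(-8*(1 - 16))/7 + 1 = 37*(-8*(-15))/7 + 1 = (37/7)*120 + 1 = 4440/7 + 1 = 4447/7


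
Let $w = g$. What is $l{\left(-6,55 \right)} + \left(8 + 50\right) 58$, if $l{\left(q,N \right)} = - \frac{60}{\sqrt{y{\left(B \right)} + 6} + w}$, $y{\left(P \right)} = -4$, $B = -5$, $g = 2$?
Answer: $3304 + 30 \sqrt{2} \approx 3346.4$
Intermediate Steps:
$w = 2$
$l{\left(q,N \right)} = - \frac{60}{2 + \sqrt{2}}$ ($l{\left(q,N \right)} = - \frac{60}{\sqrt{-4 + 6} + 2} = - \frac{60}{\sqrt{2} + 2} = - \frac{60}{2 + \sqrt{2}}$)
$l{\left(-6,55 \right)} + \left(8 + 50\right) 58 = \left(-60 + 30 \sqrt{2}\right) + \left(8 + 50\right) 58 = \left(-60 + 30 \sqrt{2}\right) + 58 \cdot 58 = \left(-60 + 30 \sqrt{2}\right) + 3364 = 3304 + 30 \sqrt{2}$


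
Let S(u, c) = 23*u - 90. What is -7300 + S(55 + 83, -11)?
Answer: -4216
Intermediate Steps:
S(u, c) = -90 + 23*u
-7300 + S(55 + 83, -11) = -7300 + (-90 + 23*(55 + 83)) = -7300 + (-90 + 23*138) = -7300 + (-90 + 3174) = -7300 + 3084 = -4216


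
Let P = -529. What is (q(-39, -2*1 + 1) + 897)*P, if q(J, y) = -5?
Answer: -471868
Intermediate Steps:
(q(-39, -2*1 + 1) + 897)*P = (-5 + 897)*(-529) = 892*(-529) = -471868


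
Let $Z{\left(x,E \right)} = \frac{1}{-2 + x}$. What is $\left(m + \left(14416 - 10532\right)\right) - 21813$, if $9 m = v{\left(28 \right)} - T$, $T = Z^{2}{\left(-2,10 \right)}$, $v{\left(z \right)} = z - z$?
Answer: $- \frac{2581777}{144} \approx -17929.0$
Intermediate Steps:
$v{\left(z \right)} = 0$
$T = \frac{1}{16}$ ($T = \left(\frac{1}{-2 - 2}\right)^{2} = \left(\frac{1}{-4}\right)^{2} = \left(- \frac{1}{4}\right)^{2} = \frac{1}{16} \approx 0.0625$)
$m = - \frac{1}{144}$ ($m = \frac{0 - \frac{1}{16}}{9} = \frac{1}{9} \left(- \frac{1}{16}\right) = - \frac{1}{144} \approx -0.0069444$)
$\left(m + \left(14416 - 10532\right)\right) - 21813 = \left(- \frac{1}{144} + \left(14416 - 10532\right)\right) - 21813 = \left(- \frac{1}{144} + 3884\right) - 21813 = \frac{559295}{144} - 21813 = - \frac{2581777}{144}$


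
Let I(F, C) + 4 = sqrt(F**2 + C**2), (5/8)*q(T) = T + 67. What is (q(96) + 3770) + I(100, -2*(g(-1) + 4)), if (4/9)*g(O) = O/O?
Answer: 20134/5 + 25*sqrt(65)/2 ≈ 4127.6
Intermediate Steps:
q(T) = 536/5 + 8*T/5 (q(T) = 8*(T + 67)/5 = 8*(67 + T)/5 = 536/5 + 8*T/5)
g(O) = 9/4 (g(O) = 9*(O/O)/4 = (9/4)*1 = 9/4)
I(F, C) = -4 + sqrt(C**2 + F**2) (I(F, C) = -4 + sqrt(F**2 + C**2) = -4 + sqrt(C**2 + F**2))
(q(96) + 3770) + I(100, -2*(g(-1) + 4)) = ((536/5 + (8/5)*96) + 3770) + (-4 + sqrt((-2*(9/4 + 4))**2 + 100**2)) = ((536/5 + 768/5) + 3770) + (-4 + sqrt((-2*25/4)**2 + 10000)) = (1304/5 + 3770) + (-4 + sqrt((-25/2)**2 + 10000)) = 20154/5 + (-4 + sqrt(625/4 + 10000)) = 20154/5 + (-4 + sqrt(40625/4)) = 20154/5 + (-4 + 25*sqrt(65)/2) = 20134/5 + 25*sqrt(65)/2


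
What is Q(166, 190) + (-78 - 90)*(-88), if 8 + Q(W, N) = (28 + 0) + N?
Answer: 14994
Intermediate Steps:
Q(W, N) = 20 + N (Q(W, N) = -8 + ((28 + 0) + N) = -8 + (28 + N) = 20 + N)
Q(166, 190) + (-78 - 90)*(-88) = (20 + 190) + (-78 - 90)*(-88) = 210 - 168*(-88) = 210 + 14784 = 14994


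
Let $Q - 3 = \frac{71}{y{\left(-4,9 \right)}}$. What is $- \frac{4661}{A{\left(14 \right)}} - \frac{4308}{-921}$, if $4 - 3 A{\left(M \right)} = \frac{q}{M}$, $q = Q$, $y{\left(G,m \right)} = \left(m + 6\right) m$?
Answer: $- \frac{578798819}{155342} \approx -3726.0$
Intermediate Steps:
$y{\left(G,m \right)} = m \left(6 + m\right)$ ($y{\left(G,m \right)} = \left(6 + m\right) m = m \left(6 + m\right)$)
$Q = \frac{476}{135}$ ($Q = 3 + \frac{71}{9 \left(6 + 9\right)} = 3 + \frac{71}{9 \cdot 15} = 3 + \frac{71}{135} = \frac{476}{135} \approx 3.5259$)
$q = \frac{476}{135} \approx 3.5259$
$A{\left(M \right)} = \frac{4}{3} - \frac{476}{405 M}$ ($A{\left(M \right)} = \frac{4}{3} - \frac{\frac{476}{135} \frac{1}{M}}{3} = \frac{4}{3} - \frac{476}{405 M}$)
$- \frac{4661}{A{\left(14 \right)}} - \frac{4308}{-921} = - \frac{4661}{\frac{4}{405} \cdot \frac{1}{14} \left(-119 + 135 \cdot 14\right)} - \frac{4308}{-921} = - \frac{4661}{\frac{4}{405} \cdot \frac{1}{14} \left(-119 + 1890\right)} - - \frac{1436}{307} = - \frac{4661}{\frac{4}{405} \cdot \frac{1}{14} \cdot 1771} + \frac{1436}{307} = - \frac{4661}{\frac{506}{405}} + \frac{1436}{307} = \left(-4661\right) \frac{405}{506} + \frac{1436}{307} = - \frac{1887705}{506} + \frac{1436}{307} = - \frac{578798819}{155342}$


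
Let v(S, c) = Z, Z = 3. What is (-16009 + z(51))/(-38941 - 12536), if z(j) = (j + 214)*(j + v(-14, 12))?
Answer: 1699/51477 ≈ 0.033005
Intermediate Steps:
v(S, c) = 3
z(j) = (3 + j)*(214 + j) (z(j) = (j + 214)*(j + 3) = (214 + j)*(3 + j) = (3 + j)*(214 + j))
(-16009 + z(51))/(-38941 - 12536) = (-16009 + (642 + 51**2 + 217*51))/(-38941 - 12536) = (-16009 + (642 + 2601 + 11067))/(-51477) = (-16009 + 14310)*(-1/51477) = -1699*(-1/51477) = 1699/51477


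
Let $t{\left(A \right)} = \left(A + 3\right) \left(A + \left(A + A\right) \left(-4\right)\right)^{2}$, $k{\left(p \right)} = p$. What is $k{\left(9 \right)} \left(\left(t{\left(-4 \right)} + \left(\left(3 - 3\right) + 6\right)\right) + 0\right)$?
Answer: $-7002$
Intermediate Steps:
$t{\left(A \right)} = 49 A^{2} \left(3 + A\right)$ ($t{\left(A \right)} = \left(3 + A\right) \left(A + 2 A \left(-4\right)\right)^{2} = \left(3 + A\right) \left(A - 8 A\right)^{2} = \left(3 + A\right) \left(- 7 A\right)^{2} = \left(3 + A\right) 49 A^{2} = 49 A^{2} \left(3 + A\right)$)
$k{\left(9 \right)} \left(\left(t{\left(-4 \right)} + \left(\left(3 - 3\right) + 6\right)\right) + 0\right) = 9 \left(\left(49 \left(-4\right)^{2} \left(3 - 4\right) + \left(\left(3 - 3\right) + 6\right)\right) + 0\right) = 9 \left(\left(49 \cdot 16 \left(-1\right) + \left(0 + 6\right)\right) + 0\right) = 9 \left(\left(-784 + 6\right) + 0\right) = 9 \left(-778 + 0\right) = 9 \left(-778\right) = -7002$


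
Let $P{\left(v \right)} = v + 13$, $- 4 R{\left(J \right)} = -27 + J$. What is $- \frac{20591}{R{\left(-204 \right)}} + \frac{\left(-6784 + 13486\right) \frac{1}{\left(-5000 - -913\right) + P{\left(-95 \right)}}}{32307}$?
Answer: $- \frac{336164677078}{942815181} \approx -356.55$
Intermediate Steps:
$R{\left(J \right)} = \frac{27}{4} - \frac{J}{4}$ ($R{\left(J \right)} = - \frac{-27 + J}{4} = \frac{27}{4} - \frac{J}{4}$)
$P{\left(v \right)} = 13 + v$
$- \frac{20591}{R{\left(-204 \right)}} + \frac{\left(-6784 + 13486\right) \frac{1}{\left(-5000 - -913\right) + P{\left(-95 \right)}}}{32307} = - \frac{20591}{\frac{27}{4} - -51} + \frac{\left(-6784 + 13486\right) \frac{1}{\left(-5000 - -913\right) + \left(13 - 95\right)}}{32307} = - \frac{20591}{\frac{27}{4} + 51} + \frac{6702}{\left(-5000 + 913\right) - 82} \cdot \frac{1}{32307} = - \frac{20591}{\frac{231}{4}} + \frac{6702}{-4087 - 82} \cdot \frac{1}{32307} = \left(-20591\right) \frac{4}{231} + \frac{6702}{-4169} \cdot \frac{1}{32307} = - \frac{82364}{231} + 6702 \left(- \frac{1}{4169}\right) \frac{1}{32307} = - \frac{82364}{231} - \frac{2234}{44895961} = - \frac{336164677078}{942815181}$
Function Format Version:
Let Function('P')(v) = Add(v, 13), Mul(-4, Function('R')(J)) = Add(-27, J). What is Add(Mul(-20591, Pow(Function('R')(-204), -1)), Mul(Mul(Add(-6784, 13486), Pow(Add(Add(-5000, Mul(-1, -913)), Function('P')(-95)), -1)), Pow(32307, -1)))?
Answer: Rational(-336164677078, 942815181) ≈ -356.55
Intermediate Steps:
Function('R')(J) = Add(Rational(27, 4), Mul(Rational(-1, 4), J)) (Function('R')(J) = Mul(Rational(-1, 4), Add(-27, J)) = Add(Rational(27, 4), Mul(Rational(-1, 4), J)))
Function('P')(v) = Add(13, v)
Add(Mul(-20591, Pow(Function('R')(-204), -1)), Mul(Mul(Add(-6784, 13486), Pow(Add(Add(-5000, Mul(-1, -913)), Function('P')(-95)), -1)), Pow(32307, -1))) = Add(Mul(-20591, Pow(Add(Rational(27, 4), Mul(Rational(-1, 4), -204)), -1)), Mul(Mul(Add(-6784, 13486), Pow(Add(Add(-5000, Mul(-1, -913)), Add(13, -95)), -1)), Pow(32307, -1))) = Add(Mul(-20591, Pow(Add(Rational(27, 4), 51), -1)), Mul(Mul(6702, Pow(Add(Add(-5000, 913), -82), -1)), Rational(1, 32307))) = Add(Mul(-20591, Pow(Rational(231, 4), -1)), Mul(Mul(6702, Pow(Add(-4087, -82), -1)), Rational(1, 32307))) = Add(Mul(-20591, Rational(4, 231)), Mul(Mul(6702, Pow(-4169, -1)), Rational(1, 32307))) = Add(Rational(-82364, 231), Mul(Mul(6702, Rational(-1, 4169)), Rational(1, 32307))) = Add(Rational(-82364, 231), Mul(Rational(-6702, 4169), Rational(1, 32307))) = Add(Rational(-82364, 231), Rational(-2234, 44895961)) = Rational(-336164677078, 942815181)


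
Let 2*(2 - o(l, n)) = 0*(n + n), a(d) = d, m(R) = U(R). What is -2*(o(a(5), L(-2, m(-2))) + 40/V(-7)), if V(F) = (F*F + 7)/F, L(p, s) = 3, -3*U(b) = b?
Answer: 6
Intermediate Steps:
U(b) = -b/3
m(R) = -R/3
o(l, n) = 2 (o(l, n) = 2 - 0*(n + n) = 2 - 0*2*n = 2 - ½*0 = 2 + 0 = 2)
V(F) = (7 + F²)/F (V(F) = (F² + 7)/F = (7 + F²)/F)
-2*(o(a(5), L(-2, m(-2))) + 40/V(-7)) = -2*(2 + 40/(-7 + 7/(-7))) = -2*(2 + 40/(-7 + 7*(-⅐))) = -2*(2 + 40/(-7 - 1)) = -2*(2 + 40/(-8)) = -2*(2 + 40*(-⅛)) = -2*(2 - 5) = -2*(-3) = 6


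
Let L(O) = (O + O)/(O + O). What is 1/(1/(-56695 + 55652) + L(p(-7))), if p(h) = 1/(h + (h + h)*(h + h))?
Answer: 1043/1042 ≈ 1.0010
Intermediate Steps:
p(h) = 1/(h + 4*h²) (p(h) = 1/(h + (2*h)*(2*h)) = 1/(h + 4*h²))
L(O) = 1 (L(O) = (2*O)/((2*O)) = (2*O)*(1/(2*O)) = 1)
1/(1/(-56695 + 55652) + L(p(-7))) = 1/(1/(-56695 + 55652) + 1) = 1/(1/(-1043) + 1) = 1/(-1/1043 + 1) = 1/(1042/1043) = 1043/1042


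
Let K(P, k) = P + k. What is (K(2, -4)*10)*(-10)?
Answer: 200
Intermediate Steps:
(K(2, -4)*10)*(-10) = ((2 - 4)*10)*(-10) = -2*10*(-10) = -20*(-10) = 200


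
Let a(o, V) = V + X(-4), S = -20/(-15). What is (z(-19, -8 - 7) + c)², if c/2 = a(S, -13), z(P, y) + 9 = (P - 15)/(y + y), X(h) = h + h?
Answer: 559504/225 ≈ 2486.7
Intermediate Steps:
S = 4/3 (S = -20*(-1/15) = 4/3 ≈ 1.3333)
X(h) = 2*h
z(P, y) = -9 + (-15 + P)/(2*y) (z(P, y) = -9 + (P - 15)/(y + y) = -9 + (-15 + P)/((2*y)) = -9 + (-15 + P)*(1/(2*y)) = -9 + (-15 + P)/(2*y))
a(o, V) = -8 + V (a(o, V) = V + 2*(-4) = V - 8 = -8 + V)
c = -42 (c = 2*(-8 - 13) = 2*(-21) = -42)
(z(-19, -8 - 7) + c)² = ((-15 - 19 - 18*(-8 - 7))/(2*(-8 - 7)) - 42)² = ((½)*(-15 - 19 - 18*(-15))/(-15) - 42)² = ((½)*(-1/15)*(-15 - 19 + 270) - 42)² = ((½)*(-1/15)*236 - 42)² = (-118/15 - 42)² = (-748/15)² = 559504/225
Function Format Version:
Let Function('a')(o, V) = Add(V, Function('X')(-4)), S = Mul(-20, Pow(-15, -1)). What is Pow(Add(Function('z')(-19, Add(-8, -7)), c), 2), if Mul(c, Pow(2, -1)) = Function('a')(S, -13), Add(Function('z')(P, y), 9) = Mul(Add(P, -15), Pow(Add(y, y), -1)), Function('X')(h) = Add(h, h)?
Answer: Rational(559504, 225) ≈ 2486.7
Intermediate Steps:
S = Rational(4, 3) (S = Mul(-20, Rational(-1, 15)) = Rational(4, 3) ≈ 1.3333)
Function('X')(h) = Mul(2, h)
Function('z')(P, y) = Add(-9, Mul(Rational(1, 2), Pow(y, -1), Add(-15, P))) (Function('z')(P, y) = Add(-9, Mul(Add(P, -15), Pow(Add(y, y), -1))) = Add(-9, Mul(Add(-15, P), Pow(Mul(2, y), -1))) = Add(-9, Mul(Add(-15, P), Mul(Rational(1, 2), Pow(y, -1)))) = Add(-9, Mul(Rational(1, 2), Pow(y, -1), Add(-15, P))))
Function('a')(o, V) = Add(-8, V) (Function('a')(o, V) = Add(V, Mul(2, -4)) = Add(V, -8) = Add(-8, V))
c = -42 (c = Mul(2, Add(-8, -13)) = Mul(2, -21) = -42)
Pow(Add(Function('z')(-19, Add(-8, -7)), c), 2) = Pow(Add(Mul(Rational(1, 2), Pow(Add(-8, -7), -1), Add(-15, -19, Mul(-18, Add(-8, -7)))), -42), 2) = Pow(Add(Mul(Rational(1, 2), Pow(-15, -1), Add(-15, -19, Mul(-18, -15))), -42), 2) = Pow(Add(Mul(Rational(1, 2), Rational(-1, 15), Add(-15, -19, 270)), -42), 2) = Pow(Add(Mul(Rational(1, 2), Rational(-1, 15), 236), -42), 2) = Pow(Add(Rational(-118, 15), -42), 2) = Pow(Rational(-748, 15), 2) = Rational(559504, 225)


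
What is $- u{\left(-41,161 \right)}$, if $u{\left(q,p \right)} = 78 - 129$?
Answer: $51$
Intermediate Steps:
$u{\left(q,p \right)} = -51$
$- u{\left(-41,161 \right)} = \left(-1\right) \left(-51\right) = 51$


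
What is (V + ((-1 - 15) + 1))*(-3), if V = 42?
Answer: -81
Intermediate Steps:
(V + ((-1 - 15) + 1))*(-3) = (42 + ((-1 - 15) + 1))*(-3) = (42 + (-16 + 1))*(-3) = (42 - 15)*(-3) = 27*(-3) = -81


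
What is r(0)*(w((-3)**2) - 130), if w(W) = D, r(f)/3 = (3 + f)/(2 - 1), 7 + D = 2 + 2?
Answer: -1197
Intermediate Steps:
D = -3 (D = -7 + (2 + 2) = -7 + 4 = -3)
r(f) = 9 + 3*f (r(f) = 3*((3 + f)/(2 - 1)) = 3*((3 + f)/1) = 3*((3 + f)*1) = 3*(3 + f) = 9 + 3*f)
w(W) = -3
r(0)*(w((-3)**2) - 130) = (9 + 3*0)*(-3 - 130) = (9 + 0)*(-133) = 9*(-133) = -1197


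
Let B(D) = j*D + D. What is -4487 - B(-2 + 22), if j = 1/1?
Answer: -4527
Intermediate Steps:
j = 1
B(D) = 2*D (B(D) = 1*D + D = D + D = 2*D)
-4487 - B(-2 + 22) = -4487 - 2*(-2 + 22) = -4487 - 2*20 = -4487 - 1*40 = -4487 - 40 = -4527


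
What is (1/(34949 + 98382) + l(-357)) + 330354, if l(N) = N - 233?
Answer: 43967763885/133331 ≈ 3.2976e+5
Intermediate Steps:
l(N) = -233 + N
(1/(34949 + 98382) + l(-357)) + 330354 = (1/(34949 + 98382) + (-233 - 357)) + 330354 = (1/133331 - 590) + 330354 = -78665289/133331 + 330354 = 43967763885/133331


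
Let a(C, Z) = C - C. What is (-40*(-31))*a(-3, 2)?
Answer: 0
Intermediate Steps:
a(C, Z) = 0
(-40*(-31))*a(-3, 2) = -40*(-31)*0 = 1240*0 = 0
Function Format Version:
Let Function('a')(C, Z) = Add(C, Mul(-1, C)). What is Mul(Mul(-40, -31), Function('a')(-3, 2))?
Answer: 0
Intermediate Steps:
Function('a')(C, Z) = 0
Mul(Mul(-40, -31), Function('a')(-3, 2)) = Mul(Mul(-40, -31), 0) = Mul(1240, 0) = 0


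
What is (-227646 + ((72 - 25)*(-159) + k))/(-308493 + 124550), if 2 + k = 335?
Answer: 234786/183943 ≈ 1.2764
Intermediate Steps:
k = 333 (k = -2 + 335 = 333)
(-227646 + ((72 - 25)*(-159) + k))/(-308493 + 124550) = (-227646 + ((72 - 25)*(-159) + 333))/(-308493 + 124550) = (-227646 + (47*(-159) + 333))/(-183943) = (-227646 + (-7473 + 333))*(-1/183943) = (-227646 - 7140)*(-1/183943) = -234786*(-1/183943) = 234786/183943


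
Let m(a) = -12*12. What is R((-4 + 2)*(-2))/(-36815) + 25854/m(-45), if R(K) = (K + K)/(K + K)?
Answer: -158635859/883560 ≈ -179.54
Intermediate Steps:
R(K) = 1 (R(K) = (2*K)/((2*K)) = (2*K)*(1/(2*K)) = 1)
m(a) = -144
R((-4 + 2)*(-2))/(-36815) + 25854/m(-45) = 1/(-36815) + 25854/(-144) = 1*(-1/36815) + 25854*(-1/144) = -1/36815 - 4309/24 = -158635859/883560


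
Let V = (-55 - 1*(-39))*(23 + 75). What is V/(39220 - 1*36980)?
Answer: -7/10 ≈ -0.70000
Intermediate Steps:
V = -1568 (V = (-55 + 39)*98 = -16*98 = -1568)
V/(39220 - 1*36980) = -1568/(39220 - 1*36980) = -1568/(39220 - 36980) = -1568/2240 = -1568*1/2240 = -7/10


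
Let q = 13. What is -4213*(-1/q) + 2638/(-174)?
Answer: 349384/1131 ≈ 308.92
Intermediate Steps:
-4213*(-1/q) + 2638/(-174) = -4213/(13*(-1)) + 2638/(-174) = -4213/(-13) + 2638*(-1/174) = -4213*(-1/13) - 1319/87 = 4213/13 - 1319/87 = 349384/1131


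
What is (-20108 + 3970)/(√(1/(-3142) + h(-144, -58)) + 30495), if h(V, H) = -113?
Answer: -515422383340/973962541199 + 16138*I*√1115557674/2921887623597 ≈ -0.5292 + 0.00018447*I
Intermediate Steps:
(-20108 + 3970)/(√(1/(-3142) + h(-144, -58)) + 30495) = (-20108 + 3970)/(√(1/(-3142) - 113) + 30495) = -16138/(√(-1/3142 - 113) + 30495) = -16138/(√(-355047/3142) + 30495) = -16138/(I*√1115557674/3142 + 30495) = -16138/(30495 + I*√1115557674/3142)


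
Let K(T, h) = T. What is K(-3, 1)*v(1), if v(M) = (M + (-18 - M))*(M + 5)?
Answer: 324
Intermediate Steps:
v(M) = -90 - 18*M (v(M) = -18*(5 + M) = -90 - 18*M)
K(-3, 1)*v(1) = -3*(-90 - 18*1) = -3*(-90 - 18) = -3*(-108) = 324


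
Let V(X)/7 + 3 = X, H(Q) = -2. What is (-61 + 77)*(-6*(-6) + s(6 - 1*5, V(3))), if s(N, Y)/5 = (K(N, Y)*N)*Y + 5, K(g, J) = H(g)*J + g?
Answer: 976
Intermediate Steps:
V(X) = -21 + 7*X
K(g, J) = g - 2*J (K(g, J) = -2*J + g = g - 2*J)
s(N, Y) = 25 + 5*N*Y*(N - 2*Y) (s(N, Y) = 5*(((N - 2*Y)*N)*Y + 5) = 5*((N*(N - 2*Y))*Y + 5) = 5*(N*Y*(N - 2*Y) + 5) = 5*(5 + N*Y*(N - 2*Y)) = 25 + 5*N*Y*(N - 2*Y))
(-61 + 77)*(-6*(-6) + s(6 - 1*5, V(3))) = (-61 + 77)*(-6*(-6) + (25 + 5*(6 - 1*5)*(-21 + 7*3)*((6 - 1*5) - 2*(-21 + 7*3)))) = 16*(36 + (25 + 5*(6 - 5)*(-21 + 21)*((6 - 5) - 2*(-21 + 21)))) = 16*(36 + (25 + 5*1*0*(1 - 2*0))) = 16*(36 + (25 + 5*1*0*(1 + 0))) = 16*(36 + (25 + 5*1*0*1)) = 16*(36 + (25 + 0)) = 16*(36 + 25) = 16*61 = 976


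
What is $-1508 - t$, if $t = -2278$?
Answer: $770$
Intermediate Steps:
$-1508 - t = -1508 - -2278 = -1508 + 2278 = 770$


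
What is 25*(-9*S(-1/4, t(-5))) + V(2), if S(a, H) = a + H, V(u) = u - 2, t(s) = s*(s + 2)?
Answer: -13275/4 ≈ -3318.8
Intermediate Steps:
t(s) = s*(2 + s)
V(u) = -2 + u
S(a, H) = H + a
25*(-9*S(-1/4, t(-5))) + V(2) = 25*(-9*(-5*(2 - 5) - 1/4)) + (-2 + 2) = 25*(-9*(-5*(-3) - 1*1/4)) + 0 = 25*(-9*(15 - 1/4)) + 0 = 25*(-9*59/4) + 0 = 25*(-531/4) + 0 = -13275/4 + 0 = -13275/4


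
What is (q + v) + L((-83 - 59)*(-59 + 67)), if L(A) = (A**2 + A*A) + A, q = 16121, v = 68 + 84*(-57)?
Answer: 2591257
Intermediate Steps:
v = -4720 (v = 68 - 4788 = -4720)
L(A) = A + 2*A**2 (L(A) = (A**2 + A**2) + A = 2*A**2 + A = A + 2*A**2)
(q + v) + L((-83 - 59)*(-59 + 67)) = (16121 - 4720) + ((-83 - 59)*(-59 + 67))*(1 + 2*((-83 - 59)*(-59 + 67))) = 11401 + (-142*8)*(1 + 2*(-142*8)) = 11401 - 1136*(1 + 2*(-1136)) = 11401 - 1136*(1 - 2272) = 11401 - 1136*(-2271) = 11401 + 2579856 = 2591257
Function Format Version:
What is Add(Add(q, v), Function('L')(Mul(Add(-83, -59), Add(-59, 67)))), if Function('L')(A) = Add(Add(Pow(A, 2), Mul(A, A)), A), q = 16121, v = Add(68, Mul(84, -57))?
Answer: 2591257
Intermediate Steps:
v = -4720 (v = Add(68, -4788) = -4720)
Function('L')(A) = Add(A, Mul(2, Pow(A, 2))) (Function('L')(A) = Add(Add(Pow(A, 2), Pow(A, 2)), A) = Add(Mul(2, Pow(A, 2)), A) = Add(A, Mul(2, Pow(A, 2))))
Add(Add(q, v), Function('L')(Mul(Add(-83, -59), Add(-59, 67)))) = Add(Add(16121, -4720), Mul(Mul(Add(-83, -59), Add(-59, 67)), Add(1, Mul(2, Mul(Add(-83, -59), Add(-59, 67)))))) = Add(11401, Mul(Mul(-142, 8), Add(1, Mul(2, Mul(-142, 8))))) = Add(11401, Mul(-1136, Add(1, Mul(2, -1136)))) = Add(11401, Mul(-1136, Add(1, -2272))) = Add(11401, Mul(-1136, -2271)) = Add(11401, 2579856) = 2591257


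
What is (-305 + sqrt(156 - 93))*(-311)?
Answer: 94855 - 933*sqrt(7) ≈ 92387.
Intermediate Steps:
(-305 + sqrt(156 - 93))*(-311) = (-305 + sqrt(63))*(-311) = (-305 + 3*sqrt(7))*(-311) = 94855 - 933*sqrt(7)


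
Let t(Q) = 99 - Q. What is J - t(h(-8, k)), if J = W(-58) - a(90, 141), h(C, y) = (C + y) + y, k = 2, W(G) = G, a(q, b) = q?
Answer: -251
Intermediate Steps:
h(C, y) = C + 2*y
J = -148 (J = -58 - 1*90 = -58 - 90 = -148)
J - t(h(-8, k)) = -148 - (99 - (-8 + 2*2)) = -148 - (99 - (-8 + 4)) = -148 - (99 - 1*(-4)) = -148 - (99 + 4) = -148 - 1*103 = -148 - 103 = -251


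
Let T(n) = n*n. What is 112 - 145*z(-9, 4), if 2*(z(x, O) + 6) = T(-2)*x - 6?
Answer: 4027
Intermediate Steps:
T(n) = n²
z(x, O) = -9 + 2*x (z(x, O) = -6 + ((-2)²*x - 6)/2 = -6 + (4*x - 6)/2 = -6 + (-6 + 4*x)/2 = -6 + (-3 + 2*x) = -9 + 2*x)
112 - 145*z(-9, 4) = 112 - 145*(-9 + 2*(-9)) = 112 - 145*(-9 - 18) = 112 - 145*(-27) = 112 + 3915 = 4027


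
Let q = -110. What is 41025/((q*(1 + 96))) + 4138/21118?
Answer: -82221349/22532906 ≈ -3.6489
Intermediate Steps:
41025/((q*(1 + 96))) + 4138/21118 = 41025/((-110*(1 + 96))) + 4138/21118 = 41025/((-110*97)) + 4138*(1/21118) = 41025/(-10670) + 2069/10559 = 41025*(-1/10670) + 2069/10559 = -8205/2134 + 2069/10559 = -82221349/22532906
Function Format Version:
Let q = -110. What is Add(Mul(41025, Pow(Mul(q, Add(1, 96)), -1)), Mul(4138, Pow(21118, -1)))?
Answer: Rational(-82221349, 22532906) ≈ -3.6489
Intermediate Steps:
Add(Mul(41025, Pow(Mul(q, Add(1, 96)), -1)), Mul(4138, Pow(21118, -1))) = Add(Mul(41025, Pow(Mul(-110, Add(1, 96)), -1)), Mul(4138, Pow(21118, -1))) = Add(Mul(41025, Pow(Mul(-110, 97), -1)), Mul(4138, Rational(1, 21118))) = Add(Mul(41025, Pow(-10670, -1)), Rational(2069, 10559)) = Add(Mul(41025, Rational(-1, 10670)), Rational(2069, 10559)) = Add(Rational(-8205, 2134), Rational(2069, 10559)) = Rational(-82221349, 22532906)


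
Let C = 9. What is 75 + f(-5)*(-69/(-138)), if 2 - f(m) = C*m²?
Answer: -73/2 ≈ -36.500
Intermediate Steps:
f(m) = 2 - 9*m²
75 + f(-5)*(-69/(-138)) = 75 + (2 - 9*(-5)²)*(-69/(-138)) = 75 + (2 - 9*25)*(-69*(-1/138)) = 75 + (2 - 225)*(½) = 75 - 223*½ = 75 - 223/2 = -73/2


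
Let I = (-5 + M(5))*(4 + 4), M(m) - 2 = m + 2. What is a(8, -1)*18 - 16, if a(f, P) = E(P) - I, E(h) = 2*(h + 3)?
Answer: -520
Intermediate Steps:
M(m) = 4 + m (M(m) = 2 + (m + 2) = 2 + (2 + m) = 4 + m)
E(h) = 6 + 2*h (E(h) = 2*(3 + h) = 6 + 2*h)
I = 32 (I = (-5 + (4 + 5))*(4 + 4) = (-5 + 9)*8 = 4*8 = 32)
a(f, P) = -26 + 2*P (a(f, P) = (6 + 2*P) - 1*32 = (6 + 2*P) - 32 = -26 + 2*P)
a(8, -1)*18 - 16 = (-26 + 2*(-1))*18 - 16 = (-26 - 2)*18 - 16 = -28*18 - 16 = -504 - 16 = -520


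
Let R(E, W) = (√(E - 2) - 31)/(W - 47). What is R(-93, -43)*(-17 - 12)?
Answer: -899/90 + 29*I*√95/90 ≈ -9.9889 + 3.1406*I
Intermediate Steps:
R(E, W) = (-31 + √(-2 + E))/(-47 + W) (R(E, W) = (√(-2 + E) - 31)/(-47 + W) = (-31 + √(-2 + E))/(-47 + W))
R(-93, -43)*(-17 - 12) = ((-31 + √(-2 - 93))/(-47 - 43))*(-17 - 12) = ((-31 + √(-95))/(-90))*(-29) = -(-31 + I*√95)/90*(-29) = (31/90 - I*√95/90)*(-29) = -899/90 + 29*I*√95/90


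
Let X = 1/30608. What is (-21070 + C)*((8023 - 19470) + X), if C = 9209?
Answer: 4155735901275/30608 ≈ 1.3577e+8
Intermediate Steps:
X = 1/30608 ≈ 3.2671e-5
(-21070 + C)*((8023 - 19470) + X) = (-21070 + 9209)*((8023 - 19470) + 1/30608) = -11861*(-11447 + 1/30608) = -11861*(-350369775/30608) = 4155735901275/30608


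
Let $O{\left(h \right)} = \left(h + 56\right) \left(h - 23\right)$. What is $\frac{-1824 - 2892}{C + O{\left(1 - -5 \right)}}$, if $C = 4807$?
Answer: $- \frac{524}{417} \approx -1.2566$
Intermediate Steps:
$O{\left(h \right)} = \left(-23 + h\right) \left(56 + h\right)$ ($O{\left(h \right)} = \left(56 + h\right) \left(-23 + h\right) = \left(-23 + h\right) \left(56 + h\right)$)
$\frac{-1824 - 2892}{C + O{\left(1 - -5 \right)}} = \frac{-1824 - 2892}{4807 + \left(-1288 + \left(1 - -5\right)^{2} + 33 \left(1 - -5\right)\right)} = - \frac{4716}{4807 + \left(-1288 + \left(1 + 5\right)^{2} + 33 \left(1 + 5\right)\right)} = - \frac{4716}{4807 + \left(-1288 + 6^{2} + 33 \cdot 6\right)} = - \frac{4716}{4807 + \left(-1288 + 36 + 198\right)} = - \frac{4716}{4807 - 1054} = - \frac{4716}{3753} = \left(-4716\right) \frac{1}{3753} = - \frac{524}{417}$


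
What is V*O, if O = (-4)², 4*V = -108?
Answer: -432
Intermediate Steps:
V = -27 (V = (¼)*(-108) = -27)
O = 16
V*O = -27*16 = -432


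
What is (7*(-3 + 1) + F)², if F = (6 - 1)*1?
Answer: 81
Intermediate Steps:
F = 5 (F = 5*1 = 5)
(7*(-3 + 1) + F)² = (7*(-3 + 1) + 5)² = (7*(-2) + 5)² = (-14 + 5)² = (-9)² = 81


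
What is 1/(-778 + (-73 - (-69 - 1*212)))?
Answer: -1/570 ≈ -0.0017544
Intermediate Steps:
1/(-778 + (-73 - (-69 - 1*212))) = 1/(-778 + (-73 - (-69 - 212))) = 1/(-778 + (-73 - 1*(-281))) = 1/(-778 + (-73 + 281)) = 1/(-778 + 208) = 1/(-570) = -1/570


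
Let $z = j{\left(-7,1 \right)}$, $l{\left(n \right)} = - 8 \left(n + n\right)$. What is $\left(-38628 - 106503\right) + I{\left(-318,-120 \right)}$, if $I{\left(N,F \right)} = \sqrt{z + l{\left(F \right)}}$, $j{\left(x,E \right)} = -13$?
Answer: $-145131 + \sqrt{1907} \approx -1.4509 \cdot 10^{5}$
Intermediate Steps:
$l{\left(n \right)} = - 16 n$ ($l{\left(n \right)} = - 8 \cdot 2 n = - 16 n$)
$z = -13$
$I{\left(N,F \right)} = \sqrt{-13 - 16 F}$
$\left(-38628 - 106503\right) + I{\left(-318,-120 \right)} = \left(-38628 - 106503\right) + \sqrt{-13 - -1920} = -145131 + \sqrt{-13 + 1920} = -145131 + \sqrt{1907}$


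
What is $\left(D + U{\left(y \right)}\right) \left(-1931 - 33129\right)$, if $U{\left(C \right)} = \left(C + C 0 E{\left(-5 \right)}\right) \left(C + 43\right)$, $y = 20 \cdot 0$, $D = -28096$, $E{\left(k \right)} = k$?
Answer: $985045760$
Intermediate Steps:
$y = 0$
$U{\left(C \right)} = C \left(43 + C\right)$ ($U{\left(C \right)} = \left(C + C 0 \left(-5\right)\right) \left(C + 43\right) = \left(C + 0 \left(-5\right)\right) \left(43 + C\right) = \left(C + 0\right) \left(43 + C\right) = C \left(43 + C\right)$)
$\left(D + U{\left(y \right)}\right) \left(-1931 - 33129\right) = \left(-28096 + 0 \left(43 + 0\right)\right) \left(-1931 - 33129\right) = \left(-28096 + 0 \cdot 43\right) \left(-35060\right) = \left(-28096 + 0\right) \left(-35060\right) = \left(-28096\right) \left(-35060\right) = 985045760$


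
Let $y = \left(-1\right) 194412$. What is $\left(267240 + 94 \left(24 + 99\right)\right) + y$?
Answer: $84390$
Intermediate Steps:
$y = -194412$
$\left(267240 + 94 \left(24 + 99\right)\right) + y = \left(267240 + 94 \left(24 + 99\right)\right) - 194412 = \left(267240 + 94 \cdot 123\right) - 194412 = \left(267240 + 11562\right) - 194412 = 278802 - 194412 = 84390$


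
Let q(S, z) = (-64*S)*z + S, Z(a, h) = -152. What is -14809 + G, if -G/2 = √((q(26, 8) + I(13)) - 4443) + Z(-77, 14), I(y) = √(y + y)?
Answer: -14505 - 2*I*√(17729 - √26) ≈ -14505.0 - 266.26*I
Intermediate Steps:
I(y) = √2*√y (I(y) = √(2*y) = √2*√y)
q(S, z) = S - 64*S*z (q(S, z) = -64*S*z + S = S - 64*S*z)
G = 304 - 2*√(-17729 + √26) (G = -2*(√((26*(1 - 64*8) + √2*√13) - 4443) - 152) = -2*(√((26*(1 - 512) + √26) - 4443) - 152) = -2*(√((26*(-511) + √26) - 4443) - 152) = -2*(√((-13286 + √26) - 4443) - 152) = -2*(√(-17729 + √26) - 152) = -2*(-152 + √(-17729 + √26)) = 304 - 2*√(-17729 + √26) ≈ 304.0 - 266.26*I)
-14809 + G = -14809 + (304 - 2*√(-17729 + √26)) = -14505 - 2*√(-17729 + √26)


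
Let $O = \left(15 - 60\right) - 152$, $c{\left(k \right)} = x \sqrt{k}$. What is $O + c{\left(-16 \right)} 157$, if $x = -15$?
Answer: $-197 - 9420 i \approx -197.0 - 9420.0 i$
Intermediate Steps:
$c{\left(k \right)} = - 15 \sqrt{k}$
$O = -197$ ($O = -45 - 152 = -197$)
$O + c{\left(-16 \right)} 157 = -197 + - 15 \sqrt{-16} \cdot 157 = -197 + - 15 \cdot 4 i 157 = -197 + - 60 i 157 = -197 - 9420 i$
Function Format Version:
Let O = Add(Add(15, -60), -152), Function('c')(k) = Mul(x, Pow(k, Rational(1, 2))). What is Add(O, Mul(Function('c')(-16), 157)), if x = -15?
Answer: Add(-197, Mul(-9420, I)) ≈ Add(-197.00, Mul(-9420.0, I))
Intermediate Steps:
Function('c')(k) = Mul(-15, Pow(k, Rational(1, 2)))
O = -197 (O = Add(-45, -152) = -197)
Add(O, Mul(Function('c')(-16), 157)) = Add(-197, Mul(Mul(-15, Pow(-16, Rational(1, 2))), 157)) = Add(-197, Mul(Mul(-15, Mul(4, I)), 157)) = Add(-197, Mul(Mul(-60, I), 157)) = Add(-197, Mul(-9420, I))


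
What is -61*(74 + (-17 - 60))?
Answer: 183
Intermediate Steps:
-61*(74 + (-17 - 60)) = -61*(74 - 77) = -61*(-3) = 183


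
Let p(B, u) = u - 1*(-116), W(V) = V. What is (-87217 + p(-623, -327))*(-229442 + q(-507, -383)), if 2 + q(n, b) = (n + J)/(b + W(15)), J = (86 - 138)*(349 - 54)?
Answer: 80224260655/4 ≈ 2.0056e+10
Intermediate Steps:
J = -15340 (J = -52*295 = -15340)
q(n, b) = -2 + (-15340 + n)/(15 + b) (q(n, b) = -2 + (n - 15340)/(b + 15) = -2 + (-15340 + n)/(15 + b))
p(B, u) = 116 + u (p(B, u) = u + 116 = 116 + u)
(-87217 + p(-623, -327))*(-229442 + q(-507, -383)) = (-87217 + (116 - 327))*(-229442 + (-15370 - 507 - 2*(-383))/(15 - 383)) = (-87217 - 211)*(-229442 + (-15370 - 507 + 766)/(-368)) = -87428*(-229442 - 1/368*(-15111)) = -87428*(-229442 + 657/16) = -87428*(-3670415/16) = 80224260655/4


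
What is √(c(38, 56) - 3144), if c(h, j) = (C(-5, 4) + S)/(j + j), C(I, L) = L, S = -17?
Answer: I*√2464987/28 ≈ 56.072*I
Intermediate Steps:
c(h, j) = -13/(2*j) (c(h, j) = (4 - 17)/(j + j) = -13*1/(2*j) = -13/(2*j))
√(c(38, 56) - 3144) = √(-13/2/56 - 3144) = √(-13/2*1/56 - 3144) = √(-13/112 - 3144) = √(-352141/112) = I*√2464987/28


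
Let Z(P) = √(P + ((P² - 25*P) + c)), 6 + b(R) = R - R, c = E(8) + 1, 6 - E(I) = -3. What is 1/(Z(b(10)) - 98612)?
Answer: -49306/4862163177 - √190/9724326354 ≈ -1.0142e-5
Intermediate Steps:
E(I) = 9 (E(I) = 6 - 1*(-3) = 6 + 3 = 9)
c = 10 (c = 9 + 1 = 10)
b(R) = -6 (b(R) = -6 + (R - R) = -6 + 0 = -6)
Z(P) = √(10 + P² - 24*P) (Z(P) = √(P + ((P² - 25*P) + 10)) = √(P + (10 + P² - 25*P)) = √(10 + P² - 24*P))
1/(Z(b(10)) - 98612) = 1/(√(10 + (-6)² - 24*(-6)) - 98612) = 1/(√(10 + 36 + 144) - 98612) = 1/(√190 - 98612) = 1/(-98612 + √190)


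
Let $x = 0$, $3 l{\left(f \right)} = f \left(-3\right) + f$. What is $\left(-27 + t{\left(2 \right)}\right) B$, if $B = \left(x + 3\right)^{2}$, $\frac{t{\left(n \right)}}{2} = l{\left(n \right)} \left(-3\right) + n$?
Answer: $-135$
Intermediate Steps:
$l{\left(f \right)} = - \frac{2 f}{3}$ ($l{\left(f \right)} = \frac{f \left(-3\right) + f}{3} = \frac{- 3 f + f}{3} = \frac{\left(-2\right) f}{3} = - \frac{2 f}{3}$)
$t{\left(n \right)} = 6 n$ ($t{\left(n \right)} = 2 \left(- \frac{2 n}{3} \left(-3\right) + n\right) = 2 \left(2 n + n\right) = 2 \cdot 3 n = 6 n$)
$B = 9$ ($B = \left(0 + 3\right)^{2} = 3^{2} = 9$)
$\left(-27 + t{\left(2 \right)}\right) B = \left(-27 + 6 \cdot 2\right) 9 = \left(-27 + 12\right) 9 = \left(-15\right) 9 = -135$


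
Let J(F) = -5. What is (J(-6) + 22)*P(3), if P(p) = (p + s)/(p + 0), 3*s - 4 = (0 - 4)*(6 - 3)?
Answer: 17/9 ≈ 1.8889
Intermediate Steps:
s = -8/3 (s = 4/3 + ((0 - 4)*(6 - 3))/3 = 4/3 + (-4*3)/3 = 4/3 + (⅓)*(-12) = 4/3 - 4 = -8/3 ≈ -2.6667)
P(p) = (-8/3 + p)/p (P(p) = (p - 8/3)/(p + 0) = (-8/3 + p)/p)
(J(-6) + 22)*P(3) = (-5 + 22)*((-8/3 + 3)/3) = 17*((⅓)*(⅓)) = 17*(⅑) = 17/9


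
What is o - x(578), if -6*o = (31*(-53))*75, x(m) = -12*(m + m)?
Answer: 68819/2 ≈ 34410.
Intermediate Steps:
x(m) = -24*m
o = 41075/2 (o = -31*(-53)*75/6 = -(-1643)*75/6 = -⅙*(-123225) = 41075/2 ≈ 20538.)
o - x(578) = 41075/2 - (-24)*578 = 41075/2 - 1*(-13872) = 41075/2 + 13872 = 68819/2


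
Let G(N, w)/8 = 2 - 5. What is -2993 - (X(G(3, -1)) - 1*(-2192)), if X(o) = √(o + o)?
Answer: -5185 - 4*I*√3 ≈ -5185.0 - 6.9282*I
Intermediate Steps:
G(N, w) = -24 (G(N, w) = 8*(2 - 5) = 8*(-3) = -24)
X(o) = √2*√o (X(o) = √(2*o) = √2*√o)
-2993 - (X(G(3, -1)) - 1*(-2192)) = -2993 - (√2*√(-24) - 1*(-2192)) = -2993 - (√2*(2*I*√6) + 2192) = -2993 - (4*I*√3 + 2192) = -2993 - (2192 + 4*I*√3) = -2993 + (-2192 - 4*I*√3) = -5185 - 4*I*√3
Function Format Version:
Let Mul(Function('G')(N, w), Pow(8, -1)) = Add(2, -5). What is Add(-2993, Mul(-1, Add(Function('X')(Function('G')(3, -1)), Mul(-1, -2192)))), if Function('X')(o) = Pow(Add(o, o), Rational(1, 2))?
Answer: Add(-5185, Mul(-4, I, Pow(3, Rational(1, 2)))) ≈ Add(-5185.0, Mul(-6.9282, I))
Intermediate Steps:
Function('G')(N, w) = -24 (Function('G')(N, w) = Mul(8, Add(2, -5)) = Mul(8, -3) = -24)
Function('X')(o) = Mul(Pow(2, Rational(1, 2)), Pow(o, Rational(1, 2))) (Function('X')(o) = Pow(Mul(2, o), Rational(1, 2)) = Mul(Pow(2, Rational(1, 2)), Pow(o, Rational(1, 2))))
Add(-2993, Mul(-1, Add(Function('X')(Function('G')(3, -1)), Mul(-1, -2192)))) = Add(-2993, Mul(-1, Add(Mul(Pow(2, Rational(1, 2)), Pow(-24, Rational(1, 2))), Mul(-1, -2192)))) = Add(-2993, Mul(-1, Add(Mul(Pow(2, Rational(1, 2)), Mul(2, I, Pow(6, Rational(1, 2)))), 2192))) = Add(-2993, Mul(-1, Add(Mul(4, I, Pow(3, Rational(1, 2))), 2192))) = Add(-2993, Mul(-1, Add(2192, Mul(4, I, Pow(3, Rational(1, 2)))))) = Add(-2993, Add(-2192, Mul(-4, I, Pow(3, Rational(1, 2))))) = Add(-5185, Mul(-4, I, Pow(3, Rational(1, 2))))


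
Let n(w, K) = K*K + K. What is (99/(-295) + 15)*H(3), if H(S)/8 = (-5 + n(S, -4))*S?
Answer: 726768/295 ≈ 2463.6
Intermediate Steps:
n(w, K) = K + K**2 (n(w, K) = K**2 + K = K + K**2)
H(S) = 56*S (H(S) = 8*((-5 - 4*(1 - 4))*S) = 8*((-5 - 4*(-3))*S) = 8*((-5 + 12)*S) = 8*(7*S) = 56*S)
(99/(-295) + 15)*H(3) = (99/(-295) + 15)*(56*3) = (99*(-1/295) + 15)*168 = (-99/295 + 15)*168 = (4326/295)*168 = 726768/295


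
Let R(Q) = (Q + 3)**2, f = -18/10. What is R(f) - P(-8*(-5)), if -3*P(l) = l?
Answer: 1108/75 ≈ 14.773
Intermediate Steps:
P(l) = -l/3
f = -9/5 (f = -18*1/10 = -9/5 ≈ -1.8000)
R(Q) = (3 + Q)**2
R(f) - P(-8*(-5)) = (3 - 9/5)**2 - (-1)*(-8*(-5))/3 = (6/5)**2 - (-1)*40/3 = 36/25 - 1*(-40/3) = 36/25 + 40/3 = 1108/75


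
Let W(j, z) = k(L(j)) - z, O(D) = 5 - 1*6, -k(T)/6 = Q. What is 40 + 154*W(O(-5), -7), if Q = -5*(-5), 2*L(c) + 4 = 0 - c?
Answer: -21982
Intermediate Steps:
L(c) = -2 - c/2 (L(c) = -2 + (0 - c)/2 = -2 + (-c)/2 = -2 - c/2)
Q = 25
k(T) = -150 (k(T) = -6*25 = -150)
O(D) = -1 (O(D) = 5 - 6 = -1)
W(j, z) = -150 - z
40 + 154*W(O(-5), -7) = 40 + 154*(-150 - 1*(-7)) = 40 + 154*(-150 + 7) = 40 + 154*(-143) = 40 - 22022 = -21982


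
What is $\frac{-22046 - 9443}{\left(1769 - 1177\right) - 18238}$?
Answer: $\frac{31489}{17646} \approx 1.7845$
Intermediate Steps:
$\frac{-22046 - 9443}{\left(1769 - 1177\right) - 18238} = - \frac{31489}{592 - 18238} = - \frac{31489}{-17646} = \left(-31489\right) \left(- \frac{1}{17646}\right) = \frac{31489}{17646}$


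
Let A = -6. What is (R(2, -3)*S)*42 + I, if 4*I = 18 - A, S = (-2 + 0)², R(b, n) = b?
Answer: 342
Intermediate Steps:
S = 4 (S = (-2)² = 4)
I = 6 (I = (18 - 1*(-6))/4 = (18 + 6)/4 = (¼)*24 = 6)
(R(2, -3)*S)*42 + I = (2*4)*42 + 6 = 8*42 + 6 = 336 + 6 = 342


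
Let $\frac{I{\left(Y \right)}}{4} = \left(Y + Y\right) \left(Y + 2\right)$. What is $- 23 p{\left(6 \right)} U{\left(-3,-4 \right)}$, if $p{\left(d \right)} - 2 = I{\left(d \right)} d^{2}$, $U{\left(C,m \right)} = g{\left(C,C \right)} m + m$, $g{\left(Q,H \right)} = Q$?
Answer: $-2543984$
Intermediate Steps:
$I{\left(Y \right)} = 8 Y \left(2 + Y\right)$ ($I{\left(Y \right)} = 4 \left(Y + Y\right) \left(Y + 2\right) = 4 \cdot 2 Y \left(2 + Y\right) = 8 Y \left(2 + Y\right)$)
$U{\left(C,m \right)} = m + C m$ ($U{\left(C,m \right)} = C m + m = m + C m$)
$p{\left(d \right)} = 2 + 8 d^{3} \left(2 + d\right)$ ($p{\left(d \right)} = 2 + 8 d \left(2 + d\right) d^{2} = 2 + 8 d^{3} \left(2 + d\right)$)
$- 23 p{\left(6 \right)} U{\left(-3,-4 \right)} = - 23 \left(2 + 8 \cdot 6^{3} \left(2 + 6\right)\right) \left(- 4 \left(1 - 3\right)\right) = - 23 \left(2 + 8 \cdot 216 \cdot 8\right) \left(\left(-4\right) \left(-2\right)\right) = - 23 \left(2 + 13824\right) 8 = \left(-23\right) 13826 \cdot 8 = \left(-317998\right) 8 = -2543984$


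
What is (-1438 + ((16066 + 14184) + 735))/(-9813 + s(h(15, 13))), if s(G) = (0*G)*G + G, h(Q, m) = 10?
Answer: -29547/9803 ≈ -3.0141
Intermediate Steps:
s(G) = G (s(G) = 0*G + G = 0 + G = G)
(-1438 + ((16066 + 14184) + 735))/(-9813 + s(h(15, 13))) = (-1438 + ((16066 + 14184) + 735))/(-9813 + 10) = (-1438 + (30250 + 735))/(-9803) = (-1438 + 30985)*(-1/9803) = 29547*(-1/9803) = -29547/9803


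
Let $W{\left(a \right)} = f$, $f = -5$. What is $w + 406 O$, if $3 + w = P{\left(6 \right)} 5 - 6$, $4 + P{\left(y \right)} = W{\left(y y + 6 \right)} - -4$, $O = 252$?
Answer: $102278$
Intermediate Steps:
$W{\left(a \right)} = -5$
$P{\left(y \right)} = -5$ ($P{\left(y \right)} = -4 - 1 = -5$)
$w = -34$ ($w = -3 - 31 = -34$)
$w + 406 O = -34 + 406 \cdot 252 = -34 + 102312 = 102278$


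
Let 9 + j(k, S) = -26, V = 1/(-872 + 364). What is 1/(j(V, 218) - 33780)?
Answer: -1/33815 ≈ -2.9573e-5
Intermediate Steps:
V = -1/508 (V = 1/(-508) = -1/508 ≈ -0.0019685)
j(k, S) = -35 (j(k, S) = -9 - 26 = -35)
1/(j(V, 218) - 33780) = 1/(-35 - 33780) = 1/(-33815) = -1/33815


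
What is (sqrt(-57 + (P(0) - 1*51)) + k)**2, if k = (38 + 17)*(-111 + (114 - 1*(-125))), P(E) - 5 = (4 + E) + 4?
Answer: (7040 + I*sqrt(95))**2 ≈ 4.9561e+7 + 1.372e+5*I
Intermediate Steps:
P(E) = 13 + E (P(E) = 5 + ((4 + E) + 4) = 5 + (8 + E) = 13 + E)
k = 7040 (k = 55*(-111 + (114 + 125)) = 55*(-111 + 239) = 55*128 = 7040)
(sqrt(-57 + (P(0) - 1*51)) + k)**2 = (sqrt(-57 + ((13 + 0) - 1*51)) + 7040)**2 = (sqrt(-57 + (13 - 51)) + 7040)**2 = (sqrt(-57 - 38) + 7040)**2 = (sqrt(-95) + 7040)**2 = (I*sqrt(95) + 7040)**2 = (7040 + I*sqrt(95))**2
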